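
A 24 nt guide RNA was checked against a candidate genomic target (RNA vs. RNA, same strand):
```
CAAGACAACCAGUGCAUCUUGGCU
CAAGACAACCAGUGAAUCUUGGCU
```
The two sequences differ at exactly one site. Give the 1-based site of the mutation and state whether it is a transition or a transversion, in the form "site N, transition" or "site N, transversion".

site 15, transversion

The sequences differ only at site 15: C→A (pyrimidine→purine), a transversion.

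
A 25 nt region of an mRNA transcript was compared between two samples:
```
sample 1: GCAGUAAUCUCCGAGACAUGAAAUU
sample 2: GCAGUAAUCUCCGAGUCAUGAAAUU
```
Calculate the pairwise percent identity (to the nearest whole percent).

96%

1 position differs (16), so 24 of 25 match: 24/25 = 96%.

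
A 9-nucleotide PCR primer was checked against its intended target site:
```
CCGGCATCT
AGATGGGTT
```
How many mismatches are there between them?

8

Comparing position by position, 8 positions differ: 1 (C/A), 2 (C/G), 3 (G/A), 4 (G/T), 5 (C/G), 6 (A/G), 7 (T/G), 8 (C/T).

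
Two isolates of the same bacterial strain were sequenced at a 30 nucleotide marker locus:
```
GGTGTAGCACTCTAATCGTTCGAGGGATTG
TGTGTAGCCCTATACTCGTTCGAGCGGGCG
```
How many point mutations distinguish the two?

8

Comparing position by position, 8 sites differ: 1 (G/T), 9 (A/C), 12 (C/A), 15 (A/C), 25 (G/C), 27 (A/G), 28 (T/G), 29 (T/C).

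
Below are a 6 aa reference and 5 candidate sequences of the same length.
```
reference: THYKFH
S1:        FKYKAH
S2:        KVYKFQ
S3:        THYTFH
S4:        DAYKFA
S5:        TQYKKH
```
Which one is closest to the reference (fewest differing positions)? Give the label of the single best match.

S3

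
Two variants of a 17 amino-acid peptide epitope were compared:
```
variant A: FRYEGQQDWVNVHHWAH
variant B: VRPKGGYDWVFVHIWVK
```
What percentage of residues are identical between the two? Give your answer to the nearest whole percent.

9 positions differ (1, 3, 4, 6, 7, 11, 14, 16, 17), so 8 of 17 match: 8/17 = 47.06%.

47%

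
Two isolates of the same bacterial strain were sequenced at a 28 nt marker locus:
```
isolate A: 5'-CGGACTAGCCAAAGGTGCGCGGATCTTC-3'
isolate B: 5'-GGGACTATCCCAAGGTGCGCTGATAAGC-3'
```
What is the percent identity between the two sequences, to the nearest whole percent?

Mismatches at positions 1, 8, 11, 21, 25, 26, 27 (1-based): 7 of 28.
Identical positions: 21/28 = 75% → 75%.

75%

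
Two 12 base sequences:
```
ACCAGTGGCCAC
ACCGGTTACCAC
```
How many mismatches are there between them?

The sequences differ at bases 4, 7, 8 (1-based) — 3 in total.

3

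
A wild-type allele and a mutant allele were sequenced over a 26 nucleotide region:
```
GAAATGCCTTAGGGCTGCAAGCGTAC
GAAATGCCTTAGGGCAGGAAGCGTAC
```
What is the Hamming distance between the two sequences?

2

The sequences differ at bases 16, 18 (1-based) — 2 in total.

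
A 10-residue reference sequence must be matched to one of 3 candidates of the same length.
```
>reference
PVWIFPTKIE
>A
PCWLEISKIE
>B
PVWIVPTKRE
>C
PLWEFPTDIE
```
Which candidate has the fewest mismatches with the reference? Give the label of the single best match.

A differs at 5 residues; B differs at 2 residues; C differs at 3 residues. The closest is B.

B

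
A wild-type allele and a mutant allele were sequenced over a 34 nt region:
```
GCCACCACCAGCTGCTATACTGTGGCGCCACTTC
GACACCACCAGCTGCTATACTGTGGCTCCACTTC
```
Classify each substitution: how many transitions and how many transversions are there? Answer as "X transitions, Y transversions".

Transitions (purine↔purine or pyrimidine↔pyrimidine): none.
Transversions (purine↔pyrimidine): 2 C→A, 27 G→T.

0 transitions, 2 transversions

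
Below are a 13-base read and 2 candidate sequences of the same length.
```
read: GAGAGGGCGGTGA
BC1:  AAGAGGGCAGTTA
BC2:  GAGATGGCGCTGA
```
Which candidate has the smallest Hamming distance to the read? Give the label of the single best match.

BC2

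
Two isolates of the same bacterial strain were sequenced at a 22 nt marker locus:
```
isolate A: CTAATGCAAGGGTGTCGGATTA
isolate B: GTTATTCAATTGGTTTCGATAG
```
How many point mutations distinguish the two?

Comparing position by position, 11 positions differ: 1 (C/G), 3 (A/T), 6 (G/T), 10 (G/T), 11 (G/T), 13 (T/G), 14 (G/T), 16 (C/T), 17 (G/C), 21 (T/A), 22 (A/G).

11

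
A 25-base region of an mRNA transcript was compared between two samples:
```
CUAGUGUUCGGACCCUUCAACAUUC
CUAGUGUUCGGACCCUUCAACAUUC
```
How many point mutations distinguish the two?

0

The two sequences are identical at every position.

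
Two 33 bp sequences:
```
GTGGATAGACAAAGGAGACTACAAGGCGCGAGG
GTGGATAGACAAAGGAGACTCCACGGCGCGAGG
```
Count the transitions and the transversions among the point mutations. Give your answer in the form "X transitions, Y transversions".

0 transitions, 2 transversions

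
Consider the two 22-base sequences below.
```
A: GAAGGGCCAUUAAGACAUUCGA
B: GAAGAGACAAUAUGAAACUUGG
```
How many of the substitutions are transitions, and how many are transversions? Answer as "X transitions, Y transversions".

4 transitions, 4 transversions

Mismatches (1-based):
base 5: G→A (purine→purine, transition)
base 7: C→A (pyrimidine→purine, transversion)
base 10: U→A (pyrimidine→purine, transversion)
base 13: A→U (purine→pyrimidine, transversion)
base 16: C→A (pyrimidine→purine, transversion)
base 18: U→C (pyrimidine→pyrimidine, transition)
base 20: C→U (pyrimidine→pyrimidine, transition)
base 22: A→G (purine→purine, transition)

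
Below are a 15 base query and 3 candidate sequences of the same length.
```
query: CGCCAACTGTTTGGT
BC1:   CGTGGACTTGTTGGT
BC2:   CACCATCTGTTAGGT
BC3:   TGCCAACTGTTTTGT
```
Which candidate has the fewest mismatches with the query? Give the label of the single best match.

BC1 differs at 5 bases; BC2 differs at 3 bases; BC3 differs at 2 bases. The closest is BC3.

BC3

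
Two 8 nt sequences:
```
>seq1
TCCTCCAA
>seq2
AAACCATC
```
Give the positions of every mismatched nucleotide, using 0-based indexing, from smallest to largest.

0, 1, 2, 3, 5, 6, 7

Scanning 0-based: 0: T/A; 1: C/A; 2: C/A; 3: T/C; 5: C/A; 6: A/T; 7: A/C.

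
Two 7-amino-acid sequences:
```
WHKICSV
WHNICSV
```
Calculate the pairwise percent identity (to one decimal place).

85.7%

Mismatch at position 3 (1-based): 1 of 7.
Identical positions: 6/7 = 85.71% → 85.7%.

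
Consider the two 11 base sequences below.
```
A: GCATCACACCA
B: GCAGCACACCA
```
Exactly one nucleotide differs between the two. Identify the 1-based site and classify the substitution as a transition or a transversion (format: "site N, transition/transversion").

The sequences differ only at site 4: T→G (pyrimidine→purine), a transversion.

site 4, transversion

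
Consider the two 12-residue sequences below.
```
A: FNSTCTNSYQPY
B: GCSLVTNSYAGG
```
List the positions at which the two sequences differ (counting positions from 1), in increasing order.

Differences at position 1 (F→G), position 2 (N→C), position 4 (T→L), position 5 (C→V), position 10 (Q→A), position 11 (P→G), position 12 (Y→G).

1, 2, 4, 5, 10, 11, 12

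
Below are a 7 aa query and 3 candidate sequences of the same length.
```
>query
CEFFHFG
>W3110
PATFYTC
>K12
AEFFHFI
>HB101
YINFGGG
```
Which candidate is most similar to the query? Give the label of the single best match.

K12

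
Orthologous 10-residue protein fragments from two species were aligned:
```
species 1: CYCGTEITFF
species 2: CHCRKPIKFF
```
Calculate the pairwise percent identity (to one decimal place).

5 positions differ (2, 4, 5, 6, 8), so 5 of 10 match: 5/10 = 50%.

50.0%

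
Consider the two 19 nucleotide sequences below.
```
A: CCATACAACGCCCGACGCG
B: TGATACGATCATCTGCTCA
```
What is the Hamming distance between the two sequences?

11

Comparing position by position, 11 positions differ: 1 (C/T), 2 (C/G), 7 (A/G), 9 (C/T), 10 (G/C), 11 (C/A), 12 (C/T), 14 (G/T), 15 (A/G), 17 (G/T), 19 (G/A).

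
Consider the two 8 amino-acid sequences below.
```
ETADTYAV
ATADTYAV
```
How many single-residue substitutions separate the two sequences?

1

The sequences differ at positions 1 (1-based) — 1 in total.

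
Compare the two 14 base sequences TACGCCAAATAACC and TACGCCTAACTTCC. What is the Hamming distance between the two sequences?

4

The sequences differ at sites 7, 10, 11, 12 (1-based) — 4 in total.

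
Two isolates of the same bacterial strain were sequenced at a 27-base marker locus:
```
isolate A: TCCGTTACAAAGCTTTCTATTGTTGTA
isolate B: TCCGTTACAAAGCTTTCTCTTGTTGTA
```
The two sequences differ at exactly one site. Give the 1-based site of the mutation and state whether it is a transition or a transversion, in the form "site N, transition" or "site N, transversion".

site 19, transversion

Site 19 changes A→C. A is a purine and C is a pyrimidine, so this is a transversion.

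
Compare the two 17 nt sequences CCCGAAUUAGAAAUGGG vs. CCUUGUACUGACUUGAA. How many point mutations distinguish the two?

Comparing position by position, 11 positions differ: 3 (C/U), 4 (G/U), 5 (A/G), 6 (A/U), 7 (U/A), 8 (U/C), 9 (A/U), 12 (A/C), 13 (A/U), 16 (G/A), 17 (G/A).

11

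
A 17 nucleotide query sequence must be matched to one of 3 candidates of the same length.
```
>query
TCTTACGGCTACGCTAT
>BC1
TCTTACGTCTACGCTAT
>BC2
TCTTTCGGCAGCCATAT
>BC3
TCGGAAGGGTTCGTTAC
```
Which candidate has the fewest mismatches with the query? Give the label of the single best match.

BC1

Hamming distances to query — BC1: 1; BC2: 5; BC3: 7.
Smallest is BC1 with 1 mismatch.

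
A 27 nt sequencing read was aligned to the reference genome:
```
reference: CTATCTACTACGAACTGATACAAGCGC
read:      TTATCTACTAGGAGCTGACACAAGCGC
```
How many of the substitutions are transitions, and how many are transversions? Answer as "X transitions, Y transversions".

3 transitions, 1 transversion

Transitions (purine↔purine or pyrimidine↔pyrimidine): 1 C→T, 14 A→G, 19 T→C.
Transversions (purine↔pyrimidine): 11 C→G.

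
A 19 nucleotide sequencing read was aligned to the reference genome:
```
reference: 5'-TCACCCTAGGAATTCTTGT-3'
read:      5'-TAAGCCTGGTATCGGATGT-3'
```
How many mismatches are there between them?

Comparing position by position, 9 positions differ: 2 (C/A), 4 (C/G), 8 (A/G), 10 (G/T), 12 (A/T), 13 (T/C), 14 (T/G), 15 (C/G), 16 (T/A).

9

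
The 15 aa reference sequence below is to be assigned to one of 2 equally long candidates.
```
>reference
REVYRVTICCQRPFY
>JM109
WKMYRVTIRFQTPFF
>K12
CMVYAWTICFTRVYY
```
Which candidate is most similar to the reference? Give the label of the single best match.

JM109

Hamming distances to reference — JM109: 7; K12: 8.
Smallest is JM109 with 7 mismatches.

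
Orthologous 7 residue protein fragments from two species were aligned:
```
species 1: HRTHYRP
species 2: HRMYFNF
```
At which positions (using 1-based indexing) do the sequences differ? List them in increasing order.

3, 4, 5, 6, 7

Differences at position 3 (T→M), position 4 (H→Y), position 5 (Y→F), position 6 (R→N), position 7 (P→F).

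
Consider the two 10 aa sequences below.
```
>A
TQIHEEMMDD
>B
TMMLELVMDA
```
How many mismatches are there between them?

6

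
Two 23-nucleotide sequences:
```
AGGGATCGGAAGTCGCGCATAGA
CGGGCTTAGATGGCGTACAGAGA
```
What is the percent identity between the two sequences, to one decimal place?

60.9%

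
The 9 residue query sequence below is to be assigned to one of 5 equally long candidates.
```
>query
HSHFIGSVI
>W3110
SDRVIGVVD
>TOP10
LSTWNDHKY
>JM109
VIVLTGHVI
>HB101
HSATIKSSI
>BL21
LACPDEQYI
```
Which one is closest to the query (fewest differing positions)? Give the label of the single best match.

W3110 differs at 6 positions; TOP10 differs at 8 positions; JM109 differs at 6 positions; HB101 differs at 4 positions; BL21 differs at 8 positions. The closest is HB101.

HB101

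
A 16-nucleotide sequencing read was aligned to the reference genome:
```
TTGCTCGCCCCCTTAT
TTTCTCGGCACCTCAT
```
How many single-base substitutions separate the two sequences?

The sequences differ at sites 3, 8, 10, 14 (1-based) — 4 in total.

4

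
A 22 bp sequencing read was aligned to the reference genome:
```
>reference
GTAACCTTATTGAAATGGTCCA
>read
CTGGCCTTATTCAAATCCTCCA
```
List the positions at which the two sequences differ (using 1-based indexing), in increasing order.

Scanning 1-based: 1: G/C; 3: A/G; 4: A/G; 12: G/C; 17: G/C; 18: G/C.

1, 3, 4, 12, 17, 18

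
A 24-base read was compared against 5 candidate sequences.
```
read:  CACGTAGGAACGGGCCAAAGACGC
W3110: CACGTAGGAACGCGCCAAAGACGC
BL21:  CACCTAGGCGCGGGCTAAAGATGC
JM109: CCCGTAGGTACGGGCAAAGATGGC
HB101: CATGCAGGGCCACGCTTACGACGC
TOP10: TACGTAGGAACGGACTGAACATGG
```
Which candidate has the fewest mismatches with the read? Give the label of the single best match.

W3110 differs at 1 site; BL21 differs at 5 sites; JM109 differs at 7 sites; HB101 differs at 9 sites; TOP10 differs at 7 sites. The closest is W3110.

W3110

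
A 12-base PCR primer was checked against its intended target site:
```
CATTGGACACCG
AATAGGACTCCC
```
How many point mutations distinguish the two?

4

Mismatches (1-based): base 1: C→A; base 4: T→A; base 9: A→T; base 12: G→C.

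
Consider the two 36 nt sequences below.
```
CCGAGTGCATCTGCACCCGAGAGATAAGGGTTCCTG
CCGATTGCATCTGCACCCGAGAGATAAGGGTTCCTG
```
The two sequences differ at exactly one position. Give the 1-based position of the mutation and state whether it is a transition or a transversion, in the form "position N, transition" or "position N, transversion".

Position 5 changes G→T. G is a purine and T is a pyrimidine, so this is a transversion.

position 5, transversion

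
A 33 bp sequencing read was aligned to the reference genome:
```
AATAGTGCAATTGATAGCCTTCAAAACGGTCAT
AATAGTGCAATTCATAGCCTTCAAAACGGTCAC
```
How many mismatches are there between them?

2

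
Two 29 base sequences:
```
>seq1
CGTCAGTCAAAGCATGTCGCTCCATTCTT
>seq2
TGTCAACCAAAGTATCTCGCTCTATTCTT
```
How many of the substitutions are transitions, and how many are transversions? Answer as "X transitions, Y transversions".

5 transitions, 1 transversion

Transitions (purine↔purine or pyrimidine↔pyrimidine): 1 C→T, 6 G→A, 7 T→C, 13 C→T, 23 C→T.
Transversions (purine↔pyrimidine): 16 G→C.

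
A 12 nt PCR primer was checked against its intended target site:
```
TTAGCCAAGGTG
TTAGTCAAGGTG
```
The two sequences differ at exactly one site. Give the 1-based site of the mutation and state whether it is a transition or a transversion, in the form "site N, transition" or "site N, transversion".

site 5, transition

Site 5 changes C→T. C is a pyrimidine and T is a pyrimidine, so this is a transition.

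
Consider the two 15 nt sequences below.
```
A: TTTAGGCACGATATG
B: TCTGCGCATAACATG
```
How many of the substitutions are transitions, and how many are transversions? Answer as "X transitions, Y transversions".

Mismatches (1-based):
site 2: T→C (pyrimidine→pyrimidine, transition)
site 4: A→G (purine→purine, transition)
site 5: G→C (purine→pyrimidine, transversion)
site 9: C→T (pyrimidine→pyrimidine, transition)
site 10: G→A (purine→purine, transition)
site 12: T→C (pyrimidine→pyrimidine, transition)

5 transitions, 1 transversion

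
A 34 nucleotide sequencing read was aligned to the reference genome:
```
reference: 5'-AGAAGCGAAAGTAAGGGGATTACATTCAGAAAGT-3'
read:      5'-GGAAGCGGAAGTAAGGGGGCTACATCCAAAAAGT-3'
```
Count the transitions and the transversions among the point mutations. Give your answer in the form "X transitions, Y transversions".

6 transitions, 0 transversions

Mismatches (1-based):
position 1: A→G (purine→purine, transition)
position 8: A→G (purine→purine, transition)
position 19: A→G (purine→purine, transition)
position 20: T→C (pyrimidine→pyrimidine, transition)
position 26: T→C (pyrimidine→pyrimidine, transition)
position 29: G→A (purine→purine, transition)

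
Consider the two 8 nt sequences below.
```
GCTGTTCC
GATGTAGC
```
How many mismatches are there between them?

Mismatches (1-based): base 2: C→A; base 6: T→A; base 7: C→G.

3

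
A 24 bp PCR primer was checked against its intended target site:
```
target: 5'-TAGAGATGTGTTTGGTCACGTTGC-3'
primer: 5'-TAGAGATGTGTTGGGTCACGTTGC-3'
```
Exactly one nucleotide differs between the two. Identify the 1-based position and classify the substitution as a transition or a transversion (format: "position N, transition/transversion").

The sequences differ only at position 13: T→G (pyrimidine→purine), a transversion.

position 13, transversion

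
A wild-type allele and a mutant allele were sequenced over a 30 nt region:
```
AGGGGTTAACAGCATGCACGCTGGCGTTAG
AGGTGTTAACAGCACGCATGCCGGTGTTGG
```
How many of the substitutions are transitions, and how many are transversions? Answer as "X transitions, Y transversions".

5 transitions, 1 transversion

Transitions (purine↔purine or pyrimidine↔pyrimidine): 15 T→C, 19 C→T, 22 T→C, 25 C→T, 29 A→G.
Transversions (purine↔pyrimidine): 4 G→T.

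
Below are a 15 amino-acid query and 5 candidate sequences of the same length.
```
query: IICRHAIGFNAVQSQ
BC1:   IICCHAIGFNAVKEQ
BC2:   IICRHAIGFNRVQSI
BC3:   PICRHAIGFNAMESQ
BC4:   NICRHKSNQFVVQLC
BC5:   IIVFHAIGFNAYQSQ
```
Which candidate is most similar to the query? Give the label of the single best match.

BC1 differs at 3 residues; BC2 differs at 2 residues; BC3 differs at 3 residues; BC4 differs at 9 residues; BC5 differs at 3 residues. The closest is BC2.

BC2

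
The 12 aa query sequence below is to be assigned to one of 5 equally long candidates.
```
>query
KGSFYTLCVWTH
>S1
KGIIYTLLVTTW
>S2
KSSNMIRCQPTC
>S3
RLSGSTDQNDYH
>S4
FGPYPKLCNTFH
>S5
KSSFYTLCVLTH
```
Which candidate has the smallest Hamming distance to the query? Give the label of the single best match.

S5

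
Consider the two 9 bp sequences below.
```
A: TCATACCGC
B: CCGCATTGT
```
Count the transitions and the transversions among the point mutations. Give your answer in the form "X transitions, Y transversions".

Transitions (purine↔purine or pyrimidine↔pyrimidine): 1 T→C, 3 A→G, 4 T→C, 6 C→T, 7 C→T, 9 C→T.
Transversions (purine↔pyrimidine): none.

6 transitions, 0 transversions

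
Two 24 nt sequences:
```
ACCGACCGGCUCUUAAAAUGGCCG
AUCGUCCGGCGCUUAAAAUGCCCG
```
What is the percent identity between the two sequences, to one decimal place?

83.3%

Mismatches at positions 2, 5, 11, 21 (1-based): 4 of 24.
Identical positions: 20/24 = 83.33% → 83.3%.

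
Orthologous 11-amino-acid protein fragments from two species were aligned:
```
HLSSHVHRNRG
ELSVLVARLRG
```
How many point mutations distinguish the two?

The sequences differ at residues 1, 4, 5, 7, 9 (1-based) — 5 in total.

5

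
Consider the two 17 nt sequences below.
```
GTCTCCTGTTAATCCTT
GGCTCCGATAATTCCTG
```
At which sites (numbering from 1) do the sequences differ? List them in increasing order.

2, 7, 8, 10, 12, 17

Differences at site 2 (T→G), site 7 (T→G), site 8 (G→A), site 10 (T→A), site 12 (A→T), site 17 (T→G).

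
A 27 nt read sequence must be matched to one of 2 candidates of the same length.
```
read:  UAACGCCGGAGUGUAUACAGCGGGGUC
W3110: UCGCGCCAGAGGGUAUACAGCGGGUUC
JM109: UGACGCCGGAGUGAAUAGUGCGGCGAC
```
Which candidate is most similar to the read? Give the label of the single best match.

W3110

Hamming distances to read — W3110: 5; JM109: 6.
Smallest is W3110 with 5 mismatches.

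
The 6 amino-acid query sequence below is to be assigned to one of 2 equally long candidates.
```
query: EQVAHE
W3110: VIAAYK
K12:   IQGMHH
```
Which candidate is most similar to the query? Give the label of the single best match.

W3110 differs at 5 positions; K12 differs at 4 positions. The closest is K12.

K12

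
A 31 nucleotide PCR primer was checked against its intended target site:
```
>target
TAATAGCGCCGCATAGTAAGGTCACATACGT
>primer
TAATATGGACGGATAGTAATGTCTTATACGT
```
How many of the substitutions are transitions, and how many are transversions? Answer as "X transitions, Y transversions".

Transitions (purine↔purine or pyrimidine↔pyrimidine): 25 C→T.
Transversions (purine↔pyrimidine): 6 G→T, 7 C→G, 9 C→A, 12 C→G, 20 G→T, 24 A→T.

1 transition, 6 transversions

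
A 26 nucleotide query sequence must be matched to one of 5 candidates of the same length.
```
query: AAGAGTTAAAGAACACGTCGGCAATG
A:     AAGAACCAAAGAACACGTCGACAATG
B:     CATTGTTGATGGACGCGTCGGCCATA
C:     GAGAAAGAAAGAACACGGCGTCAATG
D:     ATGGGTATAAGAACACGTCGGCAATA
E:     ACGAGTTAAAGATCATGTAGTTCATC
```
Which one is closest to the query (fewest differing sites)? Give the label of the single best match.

A differs at 4 sites; B differs at 9 sites; C differs at 6 sites; D differs at 5 sites; E differs at 8 sites. The closest is A.

A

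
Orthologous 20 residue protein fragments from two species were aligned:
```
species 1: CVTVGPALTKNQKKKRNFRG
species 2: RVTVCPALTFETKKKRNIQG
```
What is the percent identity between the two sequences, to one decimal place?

Mismatches at positions 1, 5, 10, 11, 12, 18, 19 (1-based): 7 of 20.
Identical positions: 13/20 = 65% → 65.0%.

65.0%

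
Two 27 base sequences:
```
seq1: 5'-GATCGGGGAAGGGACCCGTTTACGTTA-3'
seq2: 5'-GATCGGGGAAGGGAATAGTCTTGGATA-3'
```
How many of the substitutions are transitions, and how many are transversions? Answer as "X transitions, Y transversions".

2 transitions, 5 transversions

Transitions (purine↔purine or pyrimidine↔pyrimidine): 16 C→T, 20 T→C.
Transversions (purine↔pyrimidine): 15 C→A, 17 C→A, 22 A→T, 23 C→G, 25 T→A.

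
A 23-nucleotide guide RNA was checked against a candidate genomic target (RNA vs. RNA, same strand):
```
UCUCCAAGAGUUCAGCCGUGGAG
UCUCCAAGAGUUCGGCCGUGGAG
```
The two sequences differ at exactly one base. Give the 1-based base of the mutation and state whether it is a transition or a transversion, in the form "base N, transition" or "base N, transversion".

The sequences differ only at base 14: A→G (purine→purine), a transition.

base 14, transition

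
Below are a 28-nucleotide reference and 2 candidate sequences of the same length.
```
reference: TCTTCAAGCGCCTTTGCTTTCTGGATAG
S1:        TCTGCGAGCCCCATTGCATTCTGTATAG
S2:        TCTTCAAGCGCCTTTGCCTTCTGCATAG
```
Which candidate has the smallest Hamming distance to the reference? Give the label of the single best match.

Hamming distances to reference — S1: 6; S2: 2.
Smallest is S2 with 2 mismatches.

S2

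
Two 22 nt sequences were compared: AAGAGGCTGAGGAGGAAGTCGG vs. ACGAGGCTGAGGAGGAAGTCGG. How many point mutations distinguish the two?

The sequences differ at positions 2 (1-based) — 1 in total.

1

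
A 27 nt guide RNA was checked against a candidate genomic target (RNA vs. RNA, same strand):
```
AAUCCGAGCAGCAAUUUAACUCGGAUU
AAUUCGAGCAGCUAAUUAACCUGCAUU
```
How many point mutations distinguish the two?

6

Comparing position by position, 6 positions differ: 4 (C/U), 13 (A/U), 15 (U/A), 21 (U/C), 22 (C/U), 24 (G/C).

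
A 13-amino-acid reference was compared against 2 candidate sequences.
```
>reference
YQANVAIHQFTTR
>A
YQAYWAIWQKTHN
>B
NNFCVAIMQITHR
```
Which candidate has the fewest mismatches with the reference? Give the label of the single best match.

A

A differs at 6 positions; B differs at 7 positions. The closest is A.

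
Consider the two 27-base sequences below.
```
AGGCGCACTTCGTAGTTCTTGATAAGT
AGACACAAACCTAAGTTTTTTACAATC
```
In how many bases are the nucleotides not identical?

Comparing position by position, 12 bases differ: 3 (G/A), 5 (G/A), 8 (C/A), 9 (T/A), 10 (T/C), 12 (G/T), 13 (T/A), 18 (C/T), 21 (G/T), 23 (T/C), 26 (G/T), 27 (T/C).

12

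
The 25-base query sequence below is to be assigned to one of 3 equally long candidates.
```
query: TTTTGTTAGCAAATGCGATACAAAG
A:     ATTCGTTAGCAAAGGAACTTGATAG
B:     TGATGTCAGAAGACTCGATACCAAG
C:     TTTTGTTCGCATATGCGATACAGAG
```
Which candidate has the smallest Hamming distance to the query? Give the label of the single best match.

Hamming distances to query — A: 9; B: 8; C: 3.
Smallest is C with 3 mismatches.

C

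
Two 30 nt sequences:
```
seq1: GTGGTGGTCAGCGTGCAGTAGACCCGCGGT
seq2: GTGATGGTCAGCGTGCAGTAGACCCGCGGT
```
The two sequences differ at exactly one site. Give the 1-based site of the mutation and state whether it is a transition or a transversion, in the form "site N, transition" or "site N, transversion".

The sequences differ only at site 4: G→A (purine→purine), a transition.

site 4, transition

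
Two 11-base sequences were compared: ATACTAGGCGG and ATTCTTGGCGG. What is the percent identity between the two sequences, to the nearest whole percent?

82%

2 positions differ (3, 6), so 9 of 11 match: 9/11 = 81.82%.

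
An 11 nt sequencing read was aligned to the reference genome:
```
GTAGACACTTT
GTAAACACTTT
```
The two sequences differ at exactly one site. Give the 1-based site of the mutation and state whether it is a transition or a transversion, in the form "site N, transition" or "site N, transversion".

The sequences differ only at site 4: G→A (purine→purine), a transition.

site 4, transition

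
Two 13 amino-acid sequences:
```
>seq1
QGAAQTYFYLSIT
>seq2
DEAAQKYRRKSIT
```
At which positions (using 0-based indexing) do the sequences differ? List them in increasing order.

Scanning 0-based: 0: Q/D; 1: G/E; 5: T/K; 7: F/R; 8: Y/R; 9: L/K.

0, 1, 5, 7, 8, 9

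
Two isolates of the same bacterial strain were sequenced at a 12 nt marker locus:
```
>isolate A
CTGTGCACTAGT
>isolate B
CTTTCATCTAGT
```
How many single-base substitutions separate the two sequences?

Comparing position by position, 4 positions differ: 3 (G/T), 5 (G/C), 6 (C/A), 7 (A/T).

4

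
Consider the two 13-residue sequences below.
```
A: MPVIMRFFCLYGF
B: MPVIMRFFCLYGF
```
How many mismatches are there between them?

No positions differ; the sequences are identical.

0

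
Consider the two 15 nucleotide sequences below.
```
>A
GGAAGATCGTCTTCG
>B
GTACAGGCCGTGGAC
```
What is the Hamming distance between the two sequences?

12

Comparing position by position, 12 sites differ: 2 (G/T), 4 (A/C), 5 (G/A), 6 (A/G), 7 (T/G), 9 (G/C), 10 (T/G), 11 (C/T), 12 (T/G), 13 (T/G), 14 (C/A), 15 (G/C).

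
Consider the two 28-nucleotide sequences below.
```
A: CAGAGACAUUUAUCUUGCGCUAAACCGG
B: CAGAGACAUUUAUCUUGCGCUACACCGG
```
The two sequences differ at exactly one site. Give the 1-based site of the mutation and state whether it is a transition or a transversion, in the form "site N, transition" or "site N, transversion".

site 23, transversion

Site 23 changes A→C. A is a purine and C is a pyrimidine, so this is a transversion.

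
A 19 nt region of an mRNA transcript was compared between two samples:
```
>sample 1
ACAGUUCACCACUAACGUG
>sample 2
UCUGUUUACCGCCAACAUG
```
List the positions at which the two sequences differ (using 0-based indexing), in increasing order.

Scanning 0-based: 0: A/U; 2: A/U; 6: C/U; 10: A/G; 12: U/C; 16: G/A.

0, 2, 6, 10, 12, 16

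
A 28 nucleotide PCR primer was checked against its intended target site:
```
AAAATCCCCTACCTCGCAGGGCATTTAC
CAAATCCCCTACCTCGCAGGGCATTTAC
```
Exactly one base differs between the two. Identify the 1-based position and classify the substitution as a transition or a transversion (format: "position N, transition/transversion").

position 1, transversion

Position 1 changes A→C. A is a purine and C is a pyrimidine, so this is a transversion.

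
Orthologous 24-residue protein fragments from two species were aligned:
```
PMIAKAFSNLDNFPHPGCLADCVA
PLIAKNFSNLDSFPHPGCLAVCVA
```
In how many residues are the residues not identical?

4

The sequences differ at residues 2, 6, 12, 21 (1-based) — 4 in total.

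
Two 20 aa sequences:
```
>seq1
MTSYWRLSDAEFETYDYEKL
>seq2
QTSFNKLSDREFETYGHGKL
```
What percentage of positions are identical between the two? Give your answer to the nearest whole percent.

8 positions differ (1, 4, 5, 6, 10, 16, 17, 18), so 12 of 20 match: 12/20 = 60%.

60%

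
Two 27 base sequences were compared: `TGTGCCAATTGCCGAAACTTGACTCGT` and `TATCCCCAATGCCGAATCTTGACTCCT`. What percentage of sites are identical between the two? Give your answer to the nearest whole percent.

78%

Mismatches at positions 2, 4, 7, 9, 17, 26 (1-based): 6 of 27.
Identical positions: 21/27 = 77.78% → 78%.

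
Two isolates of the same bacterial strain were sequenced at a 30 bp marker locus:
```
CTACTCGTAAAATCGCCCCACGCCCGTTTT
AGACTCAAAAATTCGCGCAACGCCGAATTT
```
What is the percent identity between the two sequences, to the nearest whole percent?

Mismatches at positions 1, 2, 7, 8, 12, 17, 19, 25, 26, 27 (1-based): 10 of 30.
Identical positions: 20/30 = 66.67% → 67%.

67%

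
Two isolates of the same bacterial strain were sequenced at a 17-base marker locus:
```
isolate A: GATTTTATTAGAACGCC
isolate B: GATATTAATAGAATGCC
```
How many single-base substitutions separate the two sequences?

3

The sequences differ at bases 4, 8, 14 (1-based) — 3 in total.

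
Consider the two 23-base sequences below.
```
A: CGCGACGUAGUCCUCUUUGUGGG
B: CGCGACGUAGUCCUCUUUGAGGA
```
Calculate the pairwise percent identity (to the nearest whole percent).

91%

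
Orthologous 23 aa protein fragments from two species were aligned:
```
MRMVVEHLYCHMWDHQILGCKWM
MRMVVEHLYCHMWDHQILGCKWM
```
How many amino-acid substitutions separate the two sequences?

No positions differ; the sequences are identical.

0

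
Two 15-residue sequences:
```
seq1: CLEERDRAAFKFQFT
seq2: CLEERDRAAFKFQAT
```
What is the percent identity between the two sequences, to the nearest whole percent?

1 position differs (14), so 14 of 15 match: 14/15 = 93.33%.

93%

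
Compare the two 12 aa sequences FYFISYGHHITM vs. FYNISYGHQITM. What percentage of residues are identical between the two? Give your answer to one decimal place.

83.3%

2 positions differ (3, 9), so 10 of 12 match: 10/12 = 83.33%.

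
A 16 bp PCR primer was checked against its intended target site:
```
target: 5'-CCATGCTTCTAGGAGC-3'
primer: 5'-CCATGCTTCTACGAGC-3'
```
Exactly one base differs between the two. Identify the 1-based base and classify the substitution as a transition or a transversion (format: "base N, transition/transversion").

base 12, transversion

The sequences differ only at base 12: G→C (purine→pyrimidine), a transversion.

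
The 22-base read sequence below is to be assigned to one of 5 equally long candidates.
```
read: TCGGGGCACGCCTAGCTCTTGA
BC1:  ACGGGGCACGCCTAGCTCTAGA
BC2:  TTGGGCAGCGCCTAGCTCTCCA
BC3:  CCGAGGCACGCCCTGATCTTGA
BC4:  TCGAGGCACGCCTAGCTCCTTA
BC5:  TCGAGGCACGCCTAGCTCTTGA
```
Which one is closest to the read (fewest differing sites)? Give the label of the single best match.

Hamming distances to read — BC1: 2; BC2: 6; BC3: 5; BC4: 3; BC5: 1.
Smallest is BC5 with 1 mismatch.

BC5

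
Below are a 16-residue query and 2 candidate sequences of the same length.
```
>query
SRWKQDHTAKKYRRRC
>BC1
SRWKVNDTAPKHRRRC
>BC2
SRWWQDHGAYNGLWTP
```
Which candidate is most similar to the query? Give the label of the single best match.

Hamming distances to query — BC1: 5; BC2: 9.
Smallest is BC1 with 5 mismatches.

BC1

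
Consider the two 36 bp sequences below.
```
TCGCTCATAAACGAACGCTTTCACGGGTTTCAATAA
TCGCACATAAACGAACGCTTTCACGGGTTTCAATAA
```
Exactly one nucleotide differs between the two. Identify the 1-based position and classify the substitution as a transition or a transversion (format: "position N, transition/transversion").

Position 5 changes T→A. T is a pyrimidine and A is a purine, so this is a transversion.

position 5, transversion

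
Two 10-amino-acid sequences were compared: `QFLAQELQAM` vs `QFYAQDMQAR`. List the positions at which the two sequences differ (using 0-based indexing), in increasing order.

2, 5, 6, 9

Scanning 0-based: 2: L/Y; 5: E/D; 6: L/M; 9: M/R.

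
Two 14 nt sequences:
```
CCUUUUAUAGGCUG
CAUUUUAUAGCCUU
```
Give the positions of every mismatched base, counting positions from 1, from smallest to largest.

2, 11, 14

Differences at position 2 (C→A), position 11 (G→C), position 14 (G→U).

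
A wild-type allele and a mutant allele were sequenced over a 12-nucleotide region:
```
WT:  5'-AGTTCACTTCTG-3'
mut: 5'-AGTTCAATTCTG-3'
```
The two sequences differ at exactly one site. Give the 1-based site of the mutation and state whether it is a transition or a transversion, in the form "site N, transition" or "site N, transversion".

Site 7 changes C→A. C is a pyrimidine and A is a purine, so this is a transversion.

site 7, transversion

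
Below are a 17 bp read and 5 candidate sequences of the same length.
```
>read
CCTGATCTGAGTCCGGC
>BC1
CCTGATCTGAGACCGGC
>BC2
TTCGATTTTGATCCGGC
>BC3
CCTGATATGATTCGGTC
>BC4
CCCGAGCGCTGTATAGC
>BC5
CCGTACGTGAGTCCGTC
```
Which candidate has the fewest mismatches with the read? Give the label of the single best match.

BC1 differs at 1 position; BC2 differs at 7 positions; BC3 differs at 4 positions; BC4 differs at 8 positions; BC5 differs at 5 positions. The closest is BC1.

BC1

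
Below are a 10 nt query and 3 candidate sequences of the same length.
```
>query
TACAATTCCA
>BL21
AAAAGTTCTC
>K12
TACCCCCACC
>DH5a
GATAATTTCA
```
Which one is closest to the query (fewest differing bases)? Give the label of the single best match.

DH5a

Hamming distances to query — BL21: 5; K12: 6; DH5a: 3.
Smallest is DH5a with 3 mismatches.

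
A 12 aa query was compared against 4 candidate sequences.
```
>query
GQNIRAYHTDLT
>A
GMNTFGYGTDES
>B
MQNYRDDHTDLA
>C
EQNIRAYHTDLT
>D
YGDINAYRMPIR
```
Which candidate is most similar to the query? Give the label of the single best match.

C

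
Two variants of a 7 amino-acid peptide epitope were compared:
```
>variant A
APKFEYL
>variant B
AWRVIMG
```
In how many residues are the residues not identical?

Mismatches (1-based): residue 2: P→W; residue 3: K→R; residue 4: F→V; residue 5: E→I; residue 6: Y→M; residue 7: L→G.

6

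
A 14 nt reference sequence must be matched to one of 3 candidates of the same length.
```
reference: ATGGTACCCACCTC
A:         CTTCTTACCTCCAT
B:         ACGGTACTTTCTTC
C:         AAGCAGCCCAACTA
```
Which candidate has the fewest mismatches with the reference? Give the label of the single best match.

B

Hamming distances to reference — A: 8; B: 5; C: 6.
Smallest is B with 5 mismatches.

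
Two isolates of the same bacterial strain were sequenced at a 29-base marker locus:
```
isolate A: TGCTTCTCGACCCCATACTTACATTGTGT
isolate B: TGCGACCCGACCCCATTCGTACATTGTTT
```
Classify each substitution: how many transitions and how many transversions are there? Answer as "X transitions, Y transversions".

1 transition, 5 transversions

Transitions (purine↔purine or pyrimidine↔pyrimidine): 7 T→C.
Transversions (purine↔pyrimidine): 4 T→G, 5 T→A, 17 A→T, 19 T→G, 28 G→T.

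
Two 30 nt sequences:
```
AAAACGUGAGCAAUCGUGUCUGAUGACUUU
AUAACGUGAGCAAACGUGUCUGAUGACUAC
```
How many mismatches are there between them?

Comparing position by position, 4 positions differ: 2 (A/U), 14 (U/A), 29 (U/A), 30 (U/C).

4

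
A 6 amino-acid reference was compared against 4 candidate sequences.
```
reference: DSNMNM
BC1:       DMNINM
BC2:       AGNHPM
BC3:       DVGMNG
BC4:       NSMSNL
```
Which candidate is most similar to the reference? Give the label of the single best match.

Hamming distances to reference — BC1: 2; BC2: 4; BC3: 3; BC4: 4.
Smallest is BC1 with 2 mismatches.

BC1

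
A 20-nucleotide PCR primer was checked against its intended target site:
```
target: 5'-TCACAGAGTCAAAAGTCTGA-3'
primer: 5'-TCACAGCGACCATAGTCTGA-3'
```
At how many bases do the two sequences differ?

Comparing position by position, 4 bases differ: 7 (A/C), 9 (T/A), 11 (A/C), 13 (A/T).

4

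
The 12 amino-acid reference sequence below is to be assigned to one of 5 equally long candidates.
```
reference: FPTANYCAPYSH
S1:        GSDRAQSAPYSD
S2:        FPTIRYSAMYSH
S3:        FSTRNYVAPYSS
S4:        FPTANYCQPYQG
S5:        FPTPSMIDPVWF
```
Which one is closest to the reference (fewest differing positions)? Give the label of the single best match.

S4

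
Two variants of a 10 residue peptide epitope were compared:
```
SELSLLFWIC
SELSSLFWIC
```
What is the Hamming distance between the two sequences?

1

Comparing position by position, 1 residue differs: 5 (L/S).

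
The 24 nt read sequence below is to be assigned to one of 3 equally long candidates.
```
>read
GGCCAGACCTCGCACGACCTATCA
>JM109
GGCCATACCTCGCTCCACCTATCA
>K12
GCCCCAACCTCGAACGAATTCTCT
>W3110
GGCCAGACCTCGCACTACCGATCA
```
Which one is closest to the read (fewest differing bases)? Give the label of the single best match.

Hamming distances to read — JM109: 3; K12: 8; W3110: 2.
Smallest is W3110 with 2 mismatches.

W3110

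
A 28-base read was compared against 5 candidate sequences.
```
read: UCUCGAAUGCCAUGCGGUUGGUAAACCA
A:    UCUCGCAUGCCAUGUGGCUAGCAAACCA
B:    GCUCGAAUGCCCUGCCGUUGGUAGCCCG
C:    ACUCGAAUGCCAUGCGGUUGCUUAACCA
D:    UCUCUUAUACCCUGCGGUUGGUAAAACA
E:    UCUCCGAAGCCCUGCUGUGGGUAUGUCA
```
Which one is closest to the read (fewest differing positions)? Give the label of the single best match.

A differs at 5 positions; B differs at 6 positions; C differs at 3 positions; D differs at 5 positions; E differs at 9 positions. The closest is C.

C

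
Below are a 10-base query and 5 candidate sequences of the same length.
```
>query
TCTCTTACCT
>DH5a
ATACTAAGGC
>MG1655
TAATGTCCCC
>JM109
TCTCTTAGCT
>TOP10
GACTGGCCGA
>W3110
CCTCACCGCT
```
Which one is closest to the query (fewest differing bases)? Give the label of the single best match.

Hamming distances to query — DH5a: 7; MG1655: 6; JM109: 1; TOP10: 9; W3110: 5.
Smallest is JM109 with 1 mismatch.

JM109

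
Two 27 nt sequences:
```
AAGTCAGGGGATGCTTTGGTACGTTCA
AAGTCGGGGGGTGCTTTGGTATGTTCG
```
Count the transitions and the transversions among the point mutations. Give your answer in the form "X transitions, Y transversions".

Mismatches (1-based):
site 6: A→G (purine→purine, transition)
site 11: A→G (purine→purine, transition)
site 22: C→T (pyrimidine→pyrimidine, transition)
site 27: A→G (purine→purine, transition)

4 transitions, 0 transversions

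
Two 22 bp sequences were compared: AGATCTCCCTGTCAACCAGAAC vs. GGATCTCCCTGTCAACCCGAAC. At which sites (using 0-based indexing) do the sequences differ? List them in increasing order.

Scanning 0-based: 0: A/G; 17: A/C.

0, 17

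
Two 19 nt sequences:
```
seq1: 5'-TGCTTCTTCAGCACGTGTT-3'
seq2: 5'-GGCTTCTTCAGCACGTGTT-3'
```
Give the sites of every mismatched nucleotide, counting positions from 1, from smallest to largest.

Scanning 1-based: 1: T/G.

1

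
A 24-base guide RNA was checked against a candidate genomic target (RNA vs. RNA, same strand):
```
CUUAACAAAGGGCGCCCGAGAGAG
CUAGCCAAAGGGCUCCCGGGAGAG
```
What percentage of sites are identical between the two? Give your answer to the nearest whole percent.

79%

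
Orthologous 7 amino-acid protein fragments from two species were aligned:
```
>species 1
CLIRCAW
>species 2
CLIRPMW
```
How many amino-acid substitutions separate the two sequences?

2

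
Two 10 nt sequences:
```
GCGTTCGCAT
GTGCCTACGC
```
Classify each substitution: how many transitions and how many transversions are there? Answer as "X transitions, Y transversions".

7 transitions, 0 transversions

Transitions (purine↔purine or pyrimidine↔pyrimidine): 2 C→T, 4 T→C, 5 T→C, 6 C→T, 7 G→A, 9 A→G, 10 T→C.
Transversions (purine↔pyrimidine): none.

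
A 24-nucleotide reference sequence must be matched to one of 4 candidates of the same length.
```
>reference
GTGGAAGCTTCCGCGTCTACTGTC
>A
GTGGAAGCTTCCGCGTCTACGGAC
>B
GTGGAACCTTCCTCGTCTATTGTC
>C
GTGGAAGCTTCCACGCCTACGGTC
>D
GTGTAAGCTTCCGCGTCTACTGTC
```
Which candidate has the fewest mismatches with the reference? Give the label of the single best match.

A differs at 2 sites; B differs at 3 sites; C differs at 3 sites; D differs at 1 site. The closest is D.

D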